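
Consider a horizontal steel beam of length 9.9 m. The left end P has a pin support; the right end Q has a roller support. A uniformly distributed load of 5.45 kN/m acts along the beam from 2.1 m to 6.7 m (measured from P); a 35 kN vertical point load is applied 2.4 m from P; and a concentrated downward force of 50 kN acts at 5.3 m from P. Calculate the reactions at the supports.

P_x = 0, P_y = 63.68 kN, Q_y = 46.39 kN

Resultant of the distributed load: 5.45 × 4.6 = 25.07 kN at 4.4 m from P.
Moments about P: Q_y·9.9 − (5.45·4.6)·4.4 − 35·2.4 − 50·5.3 = 0 → Q_y = 459.308/9.9 = 46.3947 ≈ 46.39 kN.
ΣF_y = 0: P_y + 46.3947 − 5.45·4.6 − 35 − 50 = 0 → P_y = 63.68 kN.
ΣF_x = 0: no horizontal applied forces, so P_x = 0.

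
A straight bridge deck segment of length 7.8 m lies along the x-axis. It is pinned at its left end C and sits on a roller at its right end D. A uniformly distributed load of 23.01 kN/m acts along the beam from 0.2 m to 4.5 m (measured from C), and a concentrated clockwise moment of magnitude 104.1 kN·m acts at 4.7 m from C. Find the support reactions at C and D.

Resultant of the distributed load: 23.01 × 4.3 = 98.943 kN at 2.35 m from C.
Moments about C: D_y·7.8 − (23.01·4.3)·2.35 − 104.1 = 0 → D_y = 336.61605/7.8 = 43.1559 ≈ 43.16 kN.
ΣF_y = 0: C_y + 43.1559 − 23.01·4.3 = 0 → C_y = 55.79 kN.
ΣF_x = 0: no horizontal applied forces, so C_x = 0.

C_x = 0, C_y = 55.79 kN, D_y = 43.16 kN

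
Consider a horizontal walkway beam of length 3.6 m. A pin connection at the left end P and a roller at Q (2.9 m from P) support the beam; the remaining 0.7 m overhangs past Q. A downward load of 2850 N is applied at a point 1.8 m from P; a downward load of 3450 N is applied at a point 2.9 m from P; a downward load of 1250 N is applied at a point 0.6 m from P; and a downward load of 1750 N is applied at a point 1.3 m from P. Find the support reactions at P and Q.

P_x = 0, P_y = 3038 N, Q_y = 6262 N

Taking moments about P: Q_y·2.9 − 2850·1.8 − 3450·2.9 − 1250·0.6 − 1750·1.3 = 0 → Q_y = 18160/2.9 = 6262.07 ≈ 6262 N.
ΣF_y = 0: P_y + 6262.07 − 2850 − 3450 − 1250 − 1750 = 0 → P_y = 3038 N.
ΣF_x = 0: no horizontal applied forces, so P_x = 0.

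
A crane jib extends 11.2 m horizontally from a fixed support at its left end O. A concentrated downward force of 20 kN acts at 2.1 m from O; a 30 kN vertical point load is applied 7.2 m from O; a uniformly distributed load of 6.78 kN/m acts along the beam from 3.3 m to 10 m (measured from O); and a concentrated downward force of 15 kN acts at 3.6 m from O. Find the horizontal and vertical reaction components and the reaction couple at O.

O_x = 0, O_y = 110.4 kN, M_O = 614.1 kN·m

Resultant of the distributed load: 6.78 × 6.7 = 45.426 kN at 6.65 m from O.
ΣF_x = 0: O_x = 0.
ΣF_y = 0: O_y − 20 − 30 − 6.78·6.7 − 15 = 0 → O_y = 110.4 kN.
ΣM about O: M_O − 20·2.1 − 30·7.2 − (6.78·6.7)·6.65 − 15·3.6 = 0 → M_O = 614.1 kN·m.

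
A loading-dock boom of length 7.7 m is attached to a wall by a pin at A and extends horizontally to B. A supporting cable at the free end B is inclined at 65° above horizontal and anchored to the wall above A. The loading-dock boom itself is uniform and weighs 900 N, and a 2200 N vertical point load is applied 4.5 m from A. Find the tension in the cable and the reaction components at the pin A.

T = 1915 N, A_x = 809.4 N, A_y = 1364 N

ΣM about A: T·sin65°·7.7 − 900·3.85 − 2200·4.5 = 0 → T = 13365/(7.7·0.906308) = 1915.15 ≈ 1915 N.
ΣF_x = 0: A_x − T·cos65° = 0 → A_x = 1915.15 × 0.422618 = 809.4 N.
ΣF_y = 0: A_y + T·sin65° − 900 − 2200 = 0 → A_y = 3100 − 1915.15 × 0.906308 = 1364 N.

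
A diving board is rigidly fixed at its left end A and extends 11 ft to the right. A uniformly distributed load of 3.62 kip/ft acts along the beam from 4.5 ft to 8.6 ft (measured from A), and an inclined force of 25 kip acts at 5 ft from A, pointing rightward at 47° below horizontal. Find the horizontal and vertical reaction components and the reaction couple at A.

A_x = -17.05 kip, A_y = 33.13 kip, M_A = 188.6 kip·ft

Resultant of the distributed load: 3.62 × 4.1 = 14.842 kip at 6.55 ft from A.
ΣF_x = 0: A_x + 25·cos47° = 0 → A_x = -17.05 kip.
ΣF_y = 0: A_y − 3.62·4.1 − 25·sin47° = 0 → A_y = 33.13 kip.
ΣM about A: M_A − (3.62·4.1)·6.55 − 25·sin47°·5 = 0 → M_A = 188.6 kip·ft.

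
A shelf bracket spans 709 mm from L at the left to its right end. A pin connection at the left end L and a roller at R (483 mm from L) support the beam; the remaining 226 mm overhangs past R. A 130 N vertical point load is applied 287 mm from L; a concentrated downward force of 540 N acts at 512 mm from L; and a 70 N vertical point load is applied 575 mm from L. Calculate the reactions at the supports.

L_x = 0, L_y = 6.998 N, R_y = 733.0 N

Moments about L: R_y·483 − 130·287 − 540·512 − 70·575 = 0 → R_y = 354040/483 = 733.002 ≈ 733.0 N.
ΣF_y = 0: L_y + 733.002 − 130 − 540 − 70 = 0 → L_y = 6.998 N.
ΣF_x = 0: no horizontal applied forces, so L_x = 0.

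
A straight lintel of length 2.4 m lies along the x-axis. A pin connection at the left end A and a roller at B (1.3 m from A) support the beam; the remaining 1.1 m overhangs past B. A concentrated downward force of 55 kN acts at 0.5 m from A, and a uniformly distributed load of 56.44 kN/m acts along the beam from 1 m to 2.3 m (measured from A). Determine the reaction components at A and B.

A_x = 0, A_y = 14.09 kN, B_y = 114.3 kN

Resultant of the distributed load: 56.44 × 1.3 = 73.372 kN at 1.65 m from A.
Moments about A: B_y·1.3 − 55·0.5 − (56.44·1.3)·1.65 = 0 → B_y = 148.5638/1.3 = 114.28 ≈ 114.3 kN.
ΣF_y = 0: A_y + 114.28 − 55 − 56.44·1.3 = 0 → A_y = 14.09 kN.
ΣF_x = 0: no horizontal applied forces, so A_x = 0.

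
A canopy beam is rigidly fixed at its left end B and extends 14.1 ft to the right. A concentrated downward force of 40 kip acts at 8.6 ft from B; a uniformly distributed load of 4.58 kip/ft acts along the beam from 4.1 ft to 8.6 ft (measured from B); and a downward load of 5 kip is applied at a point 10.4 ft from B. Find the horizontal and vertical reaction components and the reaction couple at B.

B_x = 0, B_y = 65.61 kip, M_B = 526.9 kip·ft

Resultant of the distributed load: 4.58 × 4.5 = 20.61 kip at 6.35 ft from B.
ΣF_x = 0: B_x = 0.
ΣF_y = 0: B_y − 40 − 4.58·4.5 − 5 = 0 → B_y = 65.61 kip.
ΣM about B: M_B − 40·8.6 − (4.58·4.5)·6.35 − 5·10.4 = 0 → M_B = 526.9 kip·ft.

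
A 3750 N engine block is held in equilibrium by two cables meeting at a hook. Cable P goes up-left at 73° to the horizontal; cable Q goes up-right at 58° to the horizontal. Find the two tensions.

ΣF_x = 0: −T_P·cos73° + T_Q·cos58° = 0 → T_Q = 0.551729·T_P.
ΣF_y = 0: T_P·sin73° + T_Q·sin58° = 3750.
Substitute: T_P·(0.956305 + 0.551729·0.848048) = 3750 → T_P = 2633.06 ≈ 2633 N.
Then T_Q = 0.551729 × 2633.06 = 1453 N.

T_P = 2633 N, T_Q = 1453 N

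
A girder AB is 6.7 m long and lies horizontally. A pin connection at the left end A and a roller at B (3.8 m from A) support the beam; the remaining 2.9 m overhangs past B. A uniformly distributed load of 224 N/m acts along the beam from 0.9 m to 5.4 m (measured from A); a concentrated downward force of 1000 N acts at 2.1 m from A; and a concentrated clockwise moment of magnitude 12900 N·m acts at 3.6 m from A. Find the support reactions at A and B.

Resultant of the distributed load: 224 × 4.5 = 1008 N at 3.15 m from A.
Moments about A: B_y·3.8 − (224·4.5)·3.15 − 1000·2.1 − 12900 = 0 → B_y = 18175.2/3.8 = 4782.95 ≈ 4783 N.
ΣF_y = 0: A_y + 4782.95 − 224·4.5 − 1000 = 0 → A_y = -2775 N.
ΣF_x = 0: no horizontal applied forces, so A_x = 0.

A_x = 0, A_y = -2775 N, B_y = 4783 N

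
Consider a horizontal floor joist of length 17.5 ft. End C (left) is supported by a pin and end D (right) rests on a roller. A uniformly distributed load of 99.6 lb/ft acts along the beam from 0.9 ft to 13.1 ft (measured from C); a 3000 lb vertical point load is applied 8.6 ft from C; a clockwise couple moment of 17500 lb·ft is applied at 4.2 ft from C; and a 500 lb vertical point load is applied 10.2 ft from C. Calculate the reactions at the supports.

C_x = 0, C_y = 1463 lb, D_y = 3252 lb

Resultant of the distributed load: 99.6 × 12.2 = 1215.12 lb at 7 ft from C.
Moments about C: D_y·17.5 − (99.6·12.2)·7 − 3000·8.6 − 17500 − 500·10.2 = 0 → D_y = 56905.84/17.5 = 3251.76 ≈ 3252 lb.
ΣF_y = 0: C_y + 3251.76 − 99.6·12.2 − 3000 − 500 = 0 → C_y = 1463 lb.
ΣF_x = 0: no horizontal applied forces, so C_x = 0.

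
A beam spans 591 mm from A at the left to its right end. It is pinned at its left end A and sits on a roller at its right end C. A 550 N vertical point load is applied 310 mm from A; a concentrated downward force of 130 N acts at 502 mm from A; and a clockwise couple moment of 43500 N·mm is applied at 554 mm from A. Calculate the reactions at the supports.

Taking moments about A: C_y·591 − 550·310 − 130·502 − 43500 = 0 → C_y = 279260/591 = 472.521 ≈ 472.5 N.
ΣF_y = 0: A_y + 472.521 − 550 − 130 = 0 → A_y = 207.5 N.
ΣF_x = 0: no horizontal applied forces, so A_x = 0.

A_x = 0, A_y = 207.5 N, C_y = 472.5 N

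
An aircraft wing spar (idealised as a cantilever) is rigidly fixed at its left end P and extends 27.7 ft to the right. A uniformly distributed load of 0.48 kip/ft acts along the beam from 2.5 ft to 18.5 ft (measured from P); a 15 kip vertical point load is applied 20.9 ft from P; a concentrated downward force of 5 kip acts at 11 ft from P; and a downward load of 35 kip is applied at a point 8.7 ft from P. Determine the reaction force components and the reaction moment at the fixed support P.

Resultant of the distributed load: 0.48 × 16 = 7.68 kip at 10.5 ft from P.
ΣF_x = 0: P_x = 0.
ΣF_y = 0: P_y − 0.48·16 − 15 − 5 − 35 = 0 → P_y = 62.68 kip.
ΣM about P: M_P − (0.48·16)·10.5 − 15·20.9 − 5·11 − 35·8.7 = 0 → M_P = 753.6 kip·ft.

P_x = 0, P_y = 62.68 kip, M_P = 753.6 kip·ft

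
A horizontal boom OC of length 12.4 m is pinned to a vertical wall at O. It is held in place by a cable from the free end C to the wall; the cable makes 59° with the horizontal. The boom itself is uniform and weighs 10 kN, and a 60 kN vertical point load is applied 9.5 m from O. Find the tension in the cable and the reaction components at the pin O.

T = 59.46 kN, O_x = 30.62 kN, O_y = 19.03 kN

ΣM about O: T·sin59°·12.4 − 10·6.2 − 60·9.5 = 0 → T = 632/(12.4·0.857167) = 59.4607 ≈ 59.46 kN.
ΣF_x = 0: O_x − T·cos59° = 0 → O_x = 59.4607 × 0.515038 = 30.62 kN.
ΣF_y = 0: O_y + T·sin59° − 10 − 60 = 0 → O_y = 70 − 59.4607 × 0.857167 = 19.03 kN.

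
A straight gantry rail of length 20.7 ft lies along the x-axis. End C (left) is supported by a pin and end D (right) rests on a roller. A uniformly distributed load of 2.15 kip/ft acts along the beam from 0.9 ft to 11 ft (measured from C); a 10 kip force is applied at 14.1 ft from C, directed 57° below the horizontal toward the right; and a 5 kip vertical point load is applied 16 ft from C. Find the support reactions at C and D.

Resultant of the distributed load: 2.15 × 10.1 = 21.715 kip at 5.95 ft from C.
ΣM about C: D_y·20.7 − (2.15·10.1)·5.95 − 10·sin57°·14.1 − 5·16 = 0 → D_y = 327.457/20.7 = 15.8192 ≈ 15.82 kip.
ΣF_y = 0: C_y + 15.8192 − 2.15·10.1 − 10·sin57° − 5 = 0 → C_y = 19.28 kip.
ΣF_x = 0: C_x + 10·cos57° = 0 → C_x = -5.446 kip.

C_x = -5.446 kip, C_y = 19.28 kip, D_y = 15.82 kip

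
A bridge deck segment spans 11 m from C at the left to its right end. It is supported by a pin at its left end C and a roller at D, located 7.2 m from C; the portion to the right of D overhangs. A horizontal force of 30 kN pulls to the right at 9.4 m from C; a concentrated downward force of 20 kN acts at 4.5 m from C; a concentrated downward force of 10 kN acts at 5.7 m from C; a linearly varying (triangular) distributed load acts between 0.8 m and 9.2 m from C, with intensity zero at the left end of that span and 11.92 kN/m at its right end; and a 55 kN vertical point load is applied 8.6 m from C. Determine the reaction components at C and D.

Resultant of the triangular load: ½ × 11.92 × 8.4 = 50.064 kN, acting at 6.4 m from C (one-third of the span from the peak).
ΣM about C: D_y·7.2 − 20·4.5 − 10·5.7 − (½·11.92·8.4)·6.4 − 55·8.6 = 0 → D_y = 940.4096/7.2 = 130.612 ≈ 130.6 kN.
ΣF_y = 0: C_y + 130.612 − 20 − 10 − ½·11.92·8.4 − 55 = 0 → C_y = 4.452 kN.
ΣF_x = 0: C_x + 30 = 0 → C_x = -30.00 kN.

C_x = -30.00 kN, C_y = 4.452 kN, D_y = 130.6 kN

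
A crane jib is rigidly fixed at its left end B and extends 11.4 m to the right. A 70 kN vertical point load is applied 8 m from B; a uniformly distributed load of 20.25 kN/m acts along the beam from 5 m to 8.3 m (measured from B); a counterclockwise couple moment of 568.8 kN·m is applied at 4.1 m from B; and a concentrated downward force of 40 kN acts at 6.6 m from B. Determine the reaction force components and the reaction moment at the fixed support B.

B_x = 0, B_y = 176.8 kN, M_B = 699.6 kN·m

Resultant of the distributed load: 20.25 × 3.3 = 66.825 kN at 6.65 m from B.
ΣF_x = 0: B_x = 0.
ΣF_y = 0: B_y − 70 − 20.25·3.3 − 40 = 0 → B_y = 176.8 kN.
ΣM about B: M_B − 70·8 − (20.25·3.3)·6.65 + 568.8 − 40·6.6 = 0 → M_B = 699.6 kN·m.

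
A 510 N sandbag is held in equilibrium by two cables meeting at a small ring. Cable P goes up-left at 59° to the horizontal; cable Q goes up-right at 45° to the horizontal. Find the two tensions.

T_P = 371.7 N, T_Q = 270.7 N

ΣF_x = 0: −T_P·cos59° + T_Q·cos45° = 0 → T_Q = 0.728374·T_P.
ΣF_y = 0: T_P·sin59° + T_Q·sin45° = 510.
Substitute: T_P·(0.857167 + 0.728374·0.707107) = 510 → T_P = 371.664 ≈ 371.7 N.
Then T_Q = 0.728374 × 371.664 = 270.7 N.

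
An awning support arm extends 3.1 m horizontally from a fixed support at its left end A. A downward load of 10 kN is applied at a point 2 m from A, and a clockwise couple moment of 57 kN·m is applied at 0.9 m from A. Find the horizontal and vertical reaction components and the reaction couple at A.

A_x = 0, A_y = 10.00 kN, M_A = 77.00 kN·m

ΣF_x = 0: A_x = 0.
ΣF_y = 0: A_y − 10 = 0 → A_y = 10.00 kN.
ΣM about A: M_A − 10·2 − 57 = 0 → M_A = 77.00 kN·m.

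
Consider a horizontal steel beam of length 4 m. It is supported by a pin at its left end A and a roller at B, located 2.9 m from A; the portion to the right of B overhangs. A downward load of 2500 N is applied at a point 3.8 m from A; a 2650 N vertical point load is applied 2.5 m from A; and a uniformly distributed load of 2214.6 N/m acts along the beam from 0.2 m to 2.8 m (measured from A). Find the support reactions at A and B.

Resultant of the distributed load: 2214.6 × 2.6 = 5757.96 N at 1.5 m from A.
ΣM about A: B_y·2.9 − 2500·3.8 − 2650·2.5 − (2214.6·2.6)·1.5 = 0 → B_y = 24761.94/2.9 = 8538.6 ≈ 8539 N.
ΣF_y = 0: A_y + 8538.6 − 2500 − 2650 − 2214.6·2.6 = 0 → A_y = 2369 N.
ΣF_x = 0: no horizontal applied forces, so A_x = 0.

A_x = 0, A_y = 2369 N, B_y = 8539 N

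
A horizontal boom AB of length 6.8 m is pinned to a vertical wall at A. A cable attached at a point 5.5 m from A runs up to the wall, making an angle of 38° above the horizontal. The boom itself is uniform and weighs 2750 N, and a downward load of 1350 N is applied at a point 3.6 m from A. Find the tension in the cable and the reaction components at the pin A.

T = 4197 N, A_x = 3307 N, A_y = 1516 N

ΣM about A: T·sin38°·5.5 − 2750·3.4 − 1350·3.6 = 0 → T = 14210/(5.5·0.615661) = 4196.52 ≈ 4197 N.
ΣF_x = 0: A_x − T·cos38° = 0 → A_x = 4196.52 × 0.788011 = 3307 N.
ΣF_y = 0: A_y + T·sin38° − 2750 − 1350 = 0 → A_y = 4100 − 4196.52 × 0.615661 = 1516 N.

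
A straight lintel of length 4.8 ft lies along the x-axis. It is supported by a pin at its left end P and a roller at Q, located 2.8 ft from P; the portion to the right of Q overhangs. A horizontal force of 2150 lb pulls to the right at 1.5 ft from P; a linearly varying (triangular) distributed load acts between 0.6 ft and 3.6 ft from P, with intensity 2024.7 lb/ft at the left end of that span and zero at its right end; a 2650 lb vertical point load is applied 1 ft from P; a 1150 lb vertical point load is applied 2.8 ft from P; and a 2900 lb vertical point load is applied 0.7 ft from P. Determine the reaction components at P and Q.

P_x = -2150 lb, P_y = 5180 lb, Q_y = 4557 lb

Resultant of the triangular load: ½ × 2024.7 × 3 = 3037.05 lb, acting at 1.6 ft from P (one-third of the span from the peak).
Moments about P: Q_y·2.8 − (½·2024.7·3)·1.6 − 2650·1 − 1150·2.8 − 2900·0.7 = 0 → Q_y = 12759.28/2.8 = 4556.89 ≈ 4557 lb.
ΣF_y = 0: P_y + 4556.89 − ½·2024.7·3 − 2650 − 1150 − 2900 = 0 → P_y = 5180 lb.
ΣF_x = 0: P_x + 2150 = 0 → P_x = -2150 lb.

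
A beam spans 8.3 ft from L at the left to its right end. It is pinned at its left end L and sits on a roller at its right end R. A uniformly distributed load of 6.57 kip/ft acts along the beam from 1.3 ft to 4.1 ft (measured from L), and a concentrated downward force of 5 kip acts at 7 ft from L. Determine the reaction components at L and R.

Resultant of the distributed load: 6.57 × 2.8 = 18.396 kip at 2.7 ft from L.
ΣM about L: R_y·8.3 − (6.57·2.8)·2.7 − 5·7 = 0 → R_y = 84.6692/8.3 = 10.2011 ≈ 10.20 kip.
ΣF_y = 0: L_y + 10.2011 − 6.57·2.8 − 5 = 0 → L_y = 13.19 kip.
ΣF_x = 0: no horizontal applied forces, so L_x = 0.

L_x = 0, L_y = 13.19 kip, R_y = 10.20 kip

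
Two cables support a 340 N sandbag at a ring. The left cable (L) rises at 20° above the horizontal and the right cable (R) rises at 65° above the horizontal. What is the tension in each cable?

T_L = 144.2 N, T_R = 320.7 N

ΣF_x = 0: −T_L·cos20° + T_R·cos65° = 0 → T_R = 2.2235·T_L.
ΣF_y = 0: T_L·sin20° + T_R·sin65° = 340.
Substitute: T_L·(0.34202 + 2.2235·0.906308) = 340 → T_L = 144.239 ≈ 144.2 N.
Then T_R = 2.2235 × 144.239 = 320.7 N.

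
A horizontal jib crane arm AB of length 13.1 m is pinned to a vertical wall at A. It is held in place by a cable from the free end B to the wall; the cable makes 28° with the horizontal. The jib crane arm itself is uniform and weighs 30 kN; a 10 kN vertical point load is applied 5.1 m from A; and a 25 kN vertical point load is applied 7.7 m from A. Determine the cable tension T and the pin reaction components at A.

ΣM about A: T·sin28°·13.1 − 30·6.55 − 10·5.1 − 25·7.7 = 0 → T = 440/(13.1·0.469472) = 71.5437 ≈ 71.54 kN.
ΣF_x = 0: A_x − T·cos28° = 0 → A_x = 71.5437 × 0.882948 = 63.17 kN.
ΣF_y = 0: A_y + T·sin28° − 30 − 10 − 25 = 0 → A_y = 65 − 71.5437 × 0.469472 = 31.41 kN.

T = 71.54 kN, A_x = 63.17 kN, A_y = 31.41 kN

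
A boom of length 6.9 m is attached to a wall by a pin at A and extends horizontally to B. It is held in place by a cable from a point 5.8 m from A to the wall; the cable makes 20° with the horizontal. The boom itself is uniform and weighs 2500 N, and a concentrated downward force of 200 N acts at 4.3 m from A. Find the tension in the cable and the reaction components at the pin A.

ΣM about A: T·sin20°·5.8 − 2500·3.45 − 200·4.3 = 0 → T = 9485/(5.8·0.34202) = 4781.43 ≈ 4781 N.
ΣF_x = 0: A_x − T·cos20° = 0 → A_x = 4781.43 × 0.939693 = 4493 N.
ΣF_y = 0: A_y + T·sin20° − 2500 − 200 = 0 → A_y = 2700 − 4781.43 × 0.34202 = 1065 N.

T = 4781 N, A_x = 4493 N, A_y = 1065 N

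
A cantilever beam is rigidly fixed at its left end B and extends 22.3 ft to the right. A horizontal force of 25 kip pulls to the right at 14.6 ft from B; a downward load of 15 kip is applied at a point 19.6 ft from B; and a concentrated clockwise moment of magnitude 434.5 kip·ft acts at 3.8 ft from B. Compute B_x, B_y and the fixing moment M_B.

ΣF_x = 0: B_x + 25 = 0 → B_x = -25.00 kip.
ΣF_y = 0: B_y − 15 = 0 → B_y = 15.00 kip.
ΣM about B: M_B − 15·19.6 − 434.5 = 0 → M_B = 728.5 kip·ft.

B_x = -25.00 kip, B_y = 15.00 kip, M_B = 728.5 kip·ft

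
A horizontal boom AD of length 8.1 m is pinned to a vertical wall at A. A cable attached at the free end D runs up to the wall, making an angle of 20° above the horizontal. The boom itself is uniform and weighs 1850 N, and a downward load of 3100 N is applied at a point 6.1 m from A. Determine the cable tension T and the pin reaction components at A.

ΣM about A: T·sin20°·8.1 − 1850·4.05 − 3100·6.1 = 0 → T = 26402.5/(8.1·0.34202) = 9530.34 ≈ 9530 N.
ΣF_x = 0: A_x − T·cos20° = 0 → A_x = 9530.34 × 0.939693 = 8956 N.
ΣF_y = 0: A_y + T·sin20° − 1850 − 3100 = 0 → A_y = 4950 − 9530.34 × 0.34202 = 1690 N.

T = 9530 N, A_x = 8956 N, A_y = 1690 N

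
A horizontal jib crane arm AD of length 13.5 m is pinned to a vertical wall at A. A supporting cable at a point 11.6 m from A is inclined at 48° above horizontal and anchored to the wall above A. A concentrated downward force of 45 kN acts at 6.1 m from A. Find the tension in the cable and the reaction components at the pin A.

T = 31.84 kN, A_x = 21.31 kN, A_y = 21.34 kN

ΣM about A: T·sin48°·11.6 − 45·6.1 = 0 → T = 274.5/(11.6·0.743145) = 31.8428 ≈ 31.84 kN.
ΣF_x = 0: A_x − T·cos48° = 0 → A_x = 31.8428 × 0.669131 = 21.31 kN.
ΣF_y = 0: A_y + T·sin48° − 45 = 0 → A_y = 45 − 31.8428 × 0.743145 = 21.34 kN.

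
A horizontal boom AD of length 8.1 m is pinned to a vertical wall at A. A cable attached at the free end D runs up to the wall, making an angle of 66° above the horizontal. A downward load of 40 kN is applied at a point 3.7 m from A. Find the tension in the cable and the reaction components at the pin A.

T = 20.00 kN, A_x = 8.135 kN, A_y = 21.73 kN

ΣM about A: T·sin66°·8.1 − 40·3.7 = 0 → T = 148/(8.1·0.913545) = 20.0008 ≈ 20.00 kN.
ΣF_x = 0: A_x − T·cos66° = 0 → A_x = 20.0008 × 0.406737 = 8.135 kN.
ΣF_y = 0: A_y + T·sin66° − 40 = 0 → A_y = 40 − 20.0008 × 0.913545 = 21.73 kN.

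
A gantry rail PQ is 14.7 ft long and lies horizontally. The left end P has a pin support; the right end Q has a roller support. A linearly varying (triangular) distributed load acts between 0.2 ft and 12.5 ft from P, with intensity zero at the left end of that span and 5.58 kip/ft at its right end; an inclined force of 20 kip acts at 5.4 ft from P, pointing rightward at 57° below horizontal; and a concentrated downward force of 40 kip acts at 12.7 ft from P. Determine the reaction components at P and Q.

P_x = -10.89 kip, P_y = 30.76 kip, Q_y = 60.33 kip

Resultant of the triangular load: ½ × 5.58 × 12.3 = 34.317 kip, acting at 8.4 ft from P (one-third of the span from the peak).
Moments about P: Q_y·14.7 − (½·5.58·12.3)·8.4 − 20·sin57°·5.4 − 40·12.7 = 0 → Q_y = 886.839/14.7 = 60.3292 ≈ 60.33 kip.
ΣF_y = 0: P_y + 60.3292 − ½·5.58·12.3 − 20·sin57° − 40 = 0 → P_y = 30.76 kip.
ΣF_x = 0: P_x + 20·cos57° = 0 → P_x = -10.89 kip.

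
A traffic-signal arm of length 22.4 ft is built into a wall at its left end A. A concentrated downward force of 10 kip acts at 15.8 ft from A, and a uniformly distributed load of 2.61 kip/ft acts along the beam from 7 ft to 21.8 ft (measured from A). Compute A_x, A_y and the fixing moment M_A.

A_x = 0, A_y = 48.63 kip, M_A = 714.2 kip·ft

Resultant of the distributed load: 2.61 × 14.8 = 38.628 kip at 14.4 ft from A.
ΣF_x = 0: A_x = 0.
ΣF_y = 0: A_y − 10 − 2.61·14.8 = 0 → A_y = 48.63 kip.
ΣM about A: M_A − 10·15.8 − (2.61·14.8)·14.4 = 0 → M_A = 714.2 kip·ft.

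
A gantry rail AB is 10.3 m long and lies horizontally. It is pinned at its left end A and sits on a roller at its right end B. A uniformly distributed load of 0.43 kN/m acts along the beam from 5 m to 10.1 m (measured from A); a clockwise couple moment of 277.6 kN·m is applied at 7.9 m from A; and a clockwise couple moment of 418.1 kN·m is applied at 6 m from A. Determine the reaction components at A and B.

Resultant of the distributed load: 0.43 × 5.1 = 2.193 kN at 7.55 m from A.
ΣM about A: B_y·10.3 − (0.43·5.1)·7.55 − 277.6 − 418.1 = 0 → B_y = 712.25715/10.3 = 69.1512 ≈ 69.15 kN.
ΣF_y = 0: A_y + 69.1512 − 0.43·5.1 = 0 → A_y = -66.96 kN.
ΣF_x = 0: no horizontal applied forces, so A_x = 0.

A_x = 0, A_y = -66.96 kN, B_y = 69.15 kN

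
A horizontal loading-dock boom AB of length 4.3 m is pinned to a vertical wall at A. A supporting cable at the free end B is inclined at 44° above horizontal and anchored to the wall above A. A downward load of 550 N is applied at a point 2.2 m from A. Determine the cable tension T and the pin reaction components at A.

ΣM about A: T·sin44°·4.3 − 550·2.2 = 0 → T = 1210/(4.3·0.694658) = 405.085 ≈ 405.1 N.
ΣF_x = 0: A_x − T·cos44° = 0 → A_x = 405.085 × 0.71934 = 291.4 N.
ΣF_y = 0: A_y + T·sin44° − 550 = 0 → A_y = 550 − 405.085 × 0.694658 = 268.6 N.

T = 405.1 N, A_x = 291.4 N, A_y = 268.6 N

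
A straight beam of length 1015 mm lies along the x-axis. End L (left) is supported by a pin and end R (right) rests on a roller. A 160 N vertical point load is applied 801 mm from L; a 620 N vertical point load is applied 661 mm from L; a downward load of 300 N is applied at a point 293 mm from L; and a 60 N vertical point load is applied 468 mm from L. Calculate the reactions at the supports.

ΣM about L: R_y·1015 − 160·801 − 620·661 − 300·293 − 60·468 = 0 → R_y = 653960/1015 = 644.296 ≈ 644.3 N.
ΣF_y = 0: L_y + 644.296 − 160 − 620 − 300 − 60 = 0 → L_y = 495.7 N.
ΣF_x = 0: no horizontal applied forces, so L_x = 0.

L_x = 0, L_y = 495.7 N, R_y = 644.3 N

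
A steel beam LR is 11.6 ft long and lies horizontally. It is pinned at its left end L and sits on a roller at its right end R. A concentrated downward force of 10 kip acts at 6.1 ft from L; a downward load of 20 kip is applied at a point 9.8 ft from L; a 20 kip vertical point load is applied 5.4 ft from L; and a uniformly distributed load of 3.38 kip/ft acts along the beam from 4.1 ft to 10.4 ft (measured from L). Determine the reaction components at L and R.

Resultant of the distributed load: 3.38 × 6.3 = 21.294 kip at 7.25 ft from L.
ΣM about L: R_y·11.6 − 10·6.1 − 20·9.8 − 20·5.4 − (3.38·6.3)·7.25 = 0 → R_y = 519.3815/11.6 = 44.7743 ≈ 44.77 kip.
ΣF_y = 0: L_y + 44.7743 − 10 − 20 − 20 − 3.38·6.3 = 0 → L_y = 26.52 kip.
ΣF_x = 0: no horizontal applied forces, so L_x = 0.

L_x = 0, L_y = 26.52 kip, R_y = 44.77 kip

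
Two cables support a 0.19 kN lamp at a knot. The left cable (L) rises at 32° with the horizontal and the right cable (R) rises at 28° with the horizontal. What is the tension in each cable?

T_L = 0.1937 kN, T_R = 0.1861 kN

ΣF_x = 0: −T_L·cos32° + T_R·cos28° = 0 → T_R = 0.960474·T_L.
ΣF_y = 0: T_L·sin32° + T_R·sin28° = 0.19.
Substitute: T_L·(0.529919 + 0.960474·0.469472) = 0.19 → T_L = 0.193713 ≈ 0.1937 kN.
Then T_R = 0.960474 × 0.193713 = 0.1861 kN.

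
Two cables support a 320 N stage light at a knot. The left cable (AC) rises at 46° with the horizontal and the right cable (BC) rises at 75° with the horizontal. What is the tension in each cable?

T_AC = 96.62 N, T_BC = 259.3 N

ΣF_x = 0: −T_AC·cos46° + T_BC·cos75° = 0 → T_BC = 2.68395·T_AC.
ΣF_y = 0: T_AC·sin46° + T_BC·sin75° = 320.
Substitute: T_AC·(0.71934 + 2.68395·0.965926) = 320 → T_AC = 96.6231 ≈ 96.62 N.
Then T_BC = 2.68395 × 96.6231 = 259.3 N.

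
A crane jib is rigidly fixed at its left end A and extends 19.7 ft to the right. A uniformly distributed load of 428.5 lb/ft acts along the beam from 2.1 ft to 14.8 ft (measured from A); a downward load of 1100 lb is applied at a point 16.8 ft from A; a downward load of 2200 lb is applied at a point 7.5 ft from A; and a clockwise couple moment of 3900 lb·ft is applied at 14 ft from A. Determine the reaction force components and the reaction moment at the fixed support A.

Resultant of the distributed load: 428.5 × 12.7 = 5441.95 lb at 8.45 ft from A.
ΣF_x = 0: A_x = 0.
ΣF_y = 0: A_y − 428.5·12.7 − 1100 − 2200 = 0 → A_y = 8742 lb.
ΣM about A: M_A − (428.5·12.7)·8.45 − 1100·16.8 − 2200·7.5 − 3900 = 0 → M_A = 84860 lb·ft.

A_x = 0, A_y = 8742 lb, M_A = 84860 lb·ft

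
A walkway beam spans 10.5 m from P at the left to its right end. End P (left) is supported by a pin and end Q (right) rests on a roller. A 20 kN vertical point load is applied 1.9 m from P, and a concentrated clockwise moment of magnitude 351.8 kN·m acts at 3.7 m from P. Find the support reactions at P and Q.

Taking moments about P: Q_y·10.5 − 20·1.9 − 351.8 = 0 → Q_y = 389.8/10.5 = 37.1238 ≈ 37.12 kN.
ΣF_y = 0: P_y + 37.1238 − 20 = 0 → P_y = -17.12 kN.
ΣF_x = 0: no horizontal applied forces, so P_x = 0.

P_x = 0, P_y = -17.12 kN, Q_y = 37.12 kN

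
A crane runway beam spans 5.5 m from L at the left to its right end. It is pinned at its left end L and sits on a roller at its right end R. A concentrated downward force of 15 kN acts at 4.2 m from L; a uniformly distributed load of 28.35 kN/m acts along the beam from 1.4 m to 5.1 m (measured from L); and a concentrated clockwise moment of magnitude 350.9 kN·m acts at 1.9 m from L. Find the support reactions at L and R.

Resultant of the distributed load: 28.35 × 3.7 = 104.895 kN at 3.25 m from L.
ΣM about L: R_y·5.5 − 15·4.2 − (28.35·3.7)·3.25 − 350.9 = 0 → R_y = 754.80875/5.5 = 137.238 ≈ 137.2 kN.
ΣF_y = 0: L_y + 137.238 − 15 − 28.35·3.7 = 0 → L_y = -17.34 kN.
ΣF_x = 0: no horizontal applied forces, so L_x = 0.

L_x = 0, L_y = -17.34 kN, R_y = 137.2 kN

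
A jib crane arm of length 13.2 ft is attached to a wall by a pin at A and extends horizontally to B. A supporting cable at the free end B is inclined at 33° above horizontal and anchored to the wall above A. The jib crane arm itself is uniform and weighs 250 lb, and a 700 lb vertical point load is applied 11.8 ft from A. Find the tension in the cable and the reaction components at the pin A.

ΣM about A: T·sin33°·13.2 − 250·6.6 − 700·11.8 = 0 → T = 9910/(13.2·0.544639) = 1378.45 ≈ 1378 lb.
ΣF_x = 0: A_x − T·cos33° = 0 → A_x = 1378.45 × 0.838671 = 1156 lb.
ΣF_y = 0: A_y + T·sin33° − 250 − 700 = 0 → A_y = 950 − 1378.45 × 0.544639 = 199.2 lb.

T = 1378 lb, A_x = 1156 lb, A_y = 199.2 lb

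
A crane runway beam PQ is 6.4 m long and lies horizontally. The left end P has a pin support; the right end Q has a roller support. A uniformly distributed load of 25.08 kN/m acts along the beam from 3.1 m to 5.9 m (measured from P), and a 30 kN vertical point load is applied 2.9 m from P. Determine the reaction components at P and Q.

P_x = 0, P_y = 37.25 kN, Q_y = 62.97 kN

Resultant of the distributed load: 25.08 × 2.8 = 70.224 kN at 4.5 m from P.
Moments about P: Q_y·6.4 − (25.08·2.8)·4.5 − 30·2.9 = 0 → Q_y = 403.008/6.4 = 62.97 kN.
ΣF_y = 0: P_y + 62.97 − 25.08·2.8 − 30 = 0 → P_y = 37.25 kN.
ΣF_x = 0: no horizontal applied forces, so P_x = 0.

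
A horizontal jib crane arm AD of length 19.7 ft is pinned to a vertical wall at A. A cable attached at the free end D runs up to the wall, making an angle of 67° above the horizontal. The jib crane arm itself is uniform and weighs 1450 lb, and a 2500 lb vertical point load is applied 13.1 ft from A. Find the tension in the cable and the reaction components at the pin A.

ΣM about A: T·sin67°·19.7 − 1450·9.85 − 2500·13.1 = 0 → T = 47032.5/(19.7·0.920505) = 2593.62 ≈ 2594 lb.
ΣF_x = 0: A_x − T·cos67° = 0 → A_x = 2593.62 × 0.390731 = 1013 lb.
ΣF_y = 0: A_y + T·sin67° − 1450 − 2500 = 0 → A_y = 3950 − 2593.62 × 0.920505 = 1563 lb.

T = 2594 lb, A_x = 1013 lb, A_y = 1563 lb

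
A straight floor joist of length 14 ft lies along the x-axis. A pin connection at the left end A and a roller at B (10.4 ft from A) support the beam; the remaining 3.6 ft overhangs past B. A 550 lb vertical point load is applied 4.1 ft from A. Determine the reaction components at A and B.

Moments about A: B_y·10.4 − 550·4.1 = 0 → B_y = 2255/10.4 = 216.827 ≈ 216.8 lb.
ΣF_y = 0: A_y + 216.827 − 550 = 0 → A_y = 333.2 lb.
ΣF_x = 0: no horizontal applied forces, so A_x = 0.

A_x = 0, A_y = 333.2 lb, B_y = 216.8 lb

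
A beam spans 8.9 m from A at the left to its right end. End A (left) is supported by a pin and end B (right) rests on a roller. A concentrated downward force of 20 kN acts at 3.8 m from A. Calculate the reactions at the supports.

A_x = 0, A_y = 11.46 kN, B_y = 8.539 kN

Moments about A: B_y·8.9 − 20·3.8 = 0 → B_y = 76/8.9 = 8.53933 ≈ 8.539 kN.
ΣF_y = 0: A_y + 8.53933 − 20 = 0 → A_y = 11.46 kN.
ΣF_x = 0: no horizontal applied forces, so A_x = 0.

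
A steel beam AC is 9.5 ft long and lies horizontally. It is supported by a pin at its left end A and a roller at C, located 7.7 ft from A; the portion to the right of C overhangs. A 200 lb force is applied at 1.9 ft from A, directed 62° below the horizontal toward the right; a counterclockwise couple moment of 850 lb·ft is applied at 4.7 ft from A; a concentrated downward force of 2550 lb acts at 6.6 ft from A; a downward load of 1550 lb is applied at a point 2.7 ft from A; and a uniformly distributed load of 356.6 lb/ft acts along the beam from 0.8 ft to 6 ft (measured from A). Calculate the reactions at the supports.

Resultant of the distributed load: 356.6 × 5.2 = 1854.32 lb at 3.4 ft from A.
Taking moments about A: C_y·7.7 − 200·sin62°·1.9 + 850 − 2550·6.6 − 1550·2.7 − (356.6·5.2)·3.4 = 0 → C_y = 26805.2/7.7 = 3481.19 ≈ 3481 lb.
ΣF_y = 0: A_y + 3481.19 − 200·sin62° − 2550 − 1550 − 356.6·5.2 = 0 → A_y = 2650 lb.
ΣF_x = 0: A_x + 200·cos62° = 0 → A_x = -93.89 lb.

A_x = -93.89 lb, A_y = 2650 lb, C_y = 3481 lb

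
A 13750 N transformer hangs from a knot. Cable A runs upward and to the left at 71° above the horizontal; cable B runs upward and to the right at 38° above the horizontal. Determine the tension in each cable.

T_A = 11460 N, T_B = 4735 N

ΣF_x = 0: −T_A·cos71° + T_B·cos38° = 0 → T_B = 0.413152·T_A.
ΣF_y = 0: T_A·sin71° + T_B·sin38° = 13750.
Substitute: T_A·(0.945519 + 0.413152·0.615661) = 13750 → T_A = 11459.5 ≈ 11460 N.
Then T_B = 0.413152 × 11459.5 = 4735 N.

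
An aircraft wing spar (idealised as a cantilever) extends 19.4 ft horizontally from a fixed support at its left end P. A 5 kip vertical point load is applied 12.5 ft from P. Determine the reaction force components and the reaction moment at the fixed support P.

P_x = 0, P_y = 5.000 kip, M_P = 62.50 kip·ft

ΣF_x = 0: P_x = 0.
ΣF_y = 0: P_y − 5 = 0 → P_y = 5.000 kip.
ΣM about P: M_P − 5·12.5 = 0 → M_P = 62.50 kip·ft.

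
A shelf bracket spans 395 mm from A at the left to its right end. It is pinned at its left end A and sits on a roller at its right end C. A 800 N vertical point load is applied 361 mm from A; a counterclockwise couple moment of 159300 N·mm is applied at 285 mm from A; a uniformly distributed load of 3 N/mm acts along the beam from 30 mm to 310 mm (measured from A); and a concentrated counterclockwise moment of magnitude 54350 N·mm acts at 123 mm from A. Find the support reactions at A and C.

A_x = 0, A_y = 1088 N, C_y = 551.8 N

Resultant of the distributed load: 3 × 280 = 840 N at 170 mm from A.
ΣM about A: C_y·395 − 800·361 + 159300 − (3·280)·170 + 54350 = 0 → C_y = 217950/395 = 551.772 ≈ 551.8 N.
ΣF_y = 0: A_y + 551.772 − 800 − 3·280 = 0 → A_y = 1088 N.
ΣF_x = 0: no horizontal applied forces, so A_x = 0.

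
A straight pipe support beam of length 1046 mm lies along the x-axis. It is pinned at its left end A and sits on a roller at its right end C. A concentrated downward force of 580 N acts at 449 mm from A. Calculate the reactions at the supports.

A_x = 0, A_y = 331.0 N, C_y = 249.0 N

Taking moments about A: C_y·1046 − 580·449 = 0 → C_y = 260420/1046 = 248.967 ≈ 249.0 N.
ΣF_y = 0: A_y + 248.967 − 580 = 0 → A_y = 331.0 N.
ΣF_x = 0: no horizontal applied forces, so A_x = 0.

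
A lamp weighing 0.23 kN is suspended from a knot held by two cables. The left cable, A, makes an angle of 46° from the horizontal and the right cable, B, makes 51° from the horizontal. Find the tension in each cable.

T_A = 0.1458 kN, T_B = 0.1610 kN

ΣF_x = 0: −T_A·cos46° + T_B·cos51° = 0 → T_B = 1.10382·T_A.
ΣF_y = 0: T_A·sin46° + T_B·sin51° = 0.23.
Substitute: T_A·(0.71934 + 1.10382·0.777146) = 0.23 → T_A = 0.145831 ≈ 0.1458 kN.
Then T_B = 1.10382 × 0.145831 = 0.1610 kN.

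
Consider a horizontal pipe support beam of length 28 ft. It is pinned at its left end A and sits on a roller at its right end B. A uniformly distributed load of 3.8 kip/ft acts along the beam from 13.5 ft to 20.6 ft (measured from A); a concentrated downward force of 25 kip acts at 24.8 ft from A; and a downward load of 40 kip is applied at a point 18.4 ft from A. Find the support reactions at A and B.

Resultant of the distributed load: 3.8 × 7.1 = 26.98 kip at 17.05 ft from A.
ΣM about A: B_y·28 − (3.8·7.1)·17.05 − 25·24.8 − 40·18.4 = 0 → B_y = 1816.009/28 = 64.8575 ≈ 64.86 kip.
ΣF_y = 0: A_y + 64.8575 − 3.8·7.1 − 25 − 40 = 0 → A_y = 27.12 kip.
ΣF_x = 0: no horizontal applied forces, so A_x = 0.

A_x = 0, A_y = 27.12 kip, B_y = 64.86 kip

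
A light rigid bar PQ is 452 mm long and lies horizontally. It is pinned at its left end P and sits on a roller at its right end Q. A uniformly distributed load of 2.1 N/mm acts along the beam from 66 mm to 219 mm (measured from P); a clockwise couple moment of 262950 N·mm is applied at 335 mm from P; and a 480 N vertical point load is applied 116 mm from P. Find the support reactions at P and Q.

P_x = 0, P_y = -4.928 N, Q_y = 806.2 N

Resultant of the distributed load: 2.1 × 153 = 321.3 N at 142.5 mm from P.
Taking moments about P: Q_y·452 − (2.1·153)·142.5 − 262950 − 480·116 = 0 → Q_y = 364415.25/452 = 806.228 ≈ 806.2 N.
ΣF_y = 0: P_y + 806.228 − 2.1·153 − 480 = 0 → P_y = -4.928 N.
ΣF_x = 0: no horizontal applied forces, so P_x = 0.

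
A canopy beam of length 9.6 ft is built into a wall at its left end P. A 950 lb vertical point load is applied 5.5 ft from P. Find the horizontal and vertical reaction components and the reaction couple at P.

P_x = 0, P_y = 950.0 lb, M_P = 5225 lb·ft

ΣF_x = 0: P_x = 0.
ΣF_y = 0: P_y − 950 = 0 → P_y = 950.0 lb.
ΣM about P: M_P − 950·5.5 = 0 → M_P = 5225 lb·ft.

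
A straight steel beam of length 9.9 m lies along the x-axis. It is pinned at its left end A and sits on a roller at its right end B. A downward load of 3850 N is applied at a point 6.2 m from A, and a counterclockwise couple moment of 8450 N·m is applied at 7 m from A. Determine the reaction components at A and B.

A_x = 0, A_y = 2292 N, B_y = 1558 N

Moments about A: B_y·9.9 − 3850·6.2 + 8450 = 0 → B_y = 15420/9.9 = 1557.58 ≈ 1558 N.
ΣF_y = 0: A_y + 1557.58 − 3850 = 0 → A_y = 2292 N.
ΣF_x = 0: no horizontal applied forces, so A_x = 0.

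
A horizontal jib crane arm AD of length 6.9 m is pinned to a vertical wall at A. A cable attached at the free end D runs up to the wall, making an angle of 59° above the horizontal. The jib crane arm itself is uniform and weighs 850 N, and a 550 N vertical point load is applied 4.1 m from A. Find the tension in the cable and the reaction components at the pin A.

ΣM about A: T·sin59°·6.9 − 850·3.45 − 550·4.1 = 0 → T = 5187.5/(6.9·0.857167) = 877.089 ≈ 877.1 N.
ΣF_x = 0: A_x − T·cos59° = 0 → A_x = 877.089 × 0.515038 = 451.7 N.
ΣF_y = 0: A_y + T·sin59° − 850 − 550 = 0 → A_y = 1400 − 877.089 × 0.857167 = 648.2 N.

T = 877.1 N, A_x = 451.7 N, A_y = 648.2 N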